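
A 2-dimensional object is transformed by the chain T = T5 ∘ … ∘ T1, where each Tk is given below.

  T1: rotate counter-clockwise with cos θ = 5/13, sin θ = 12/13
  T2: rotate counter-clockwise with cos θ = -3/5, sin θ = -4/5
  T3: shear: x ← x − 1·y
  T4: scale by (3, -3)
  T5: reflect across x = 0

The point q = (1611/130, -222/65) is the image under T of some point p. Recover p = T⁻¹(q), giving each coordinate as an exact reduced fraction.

T1 = [5/13 -12/13 0; 12/13 5/13 0; 0 0 1]
T2·T1 = [33/65 56/65 0; -56/65 33/65 0; 0 0 1]
T3·…·T1 = [89/65 23/65 0; -56/65 33/65 0; 0 0 1]
T4·…·T1 = [267/65 69/65 0; 168/65 -99/65 0; 0 0 1]
T5·…·T1 = [-267/65 -69/65 0; 168/65 -99/65 0; 0 0 1]
det M = 9; M⁻¹ = [-11/65 23/195 0; -56/195 -89/195 0; 0 0 1]
M⁻¹ · (1611/130, -222/65)ᵀ = (-5/2, -2)ᵀ

p = (-5/2, -2)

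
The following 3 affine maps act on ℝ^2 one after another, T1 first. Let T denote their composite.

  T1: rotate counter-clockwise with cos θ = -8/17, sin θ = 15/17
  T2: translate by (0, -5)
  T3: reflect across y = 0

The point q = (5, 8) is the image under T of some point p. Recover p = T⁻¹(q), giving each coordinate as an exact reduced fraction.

T1 = [-8/17 -15/17 0; 15/17 -8/17 0; 0 0 1]
T2·T1 = [-8/17 -15/17 0; 15/17 -8/17 -5; 0 0 1]
T3·…·T1 = [-8/17 -15/17 0; -15/17 8/17 5; 0 0 1]
det M = -1; M⁻¹ = [-8/17 -15/17 75/17; -15/17 8/17 -40/17; 0 0 1]
M⁻¹ · (5, 8)ᵀ = (-5, -3)ᵀ

p = (-5, -3)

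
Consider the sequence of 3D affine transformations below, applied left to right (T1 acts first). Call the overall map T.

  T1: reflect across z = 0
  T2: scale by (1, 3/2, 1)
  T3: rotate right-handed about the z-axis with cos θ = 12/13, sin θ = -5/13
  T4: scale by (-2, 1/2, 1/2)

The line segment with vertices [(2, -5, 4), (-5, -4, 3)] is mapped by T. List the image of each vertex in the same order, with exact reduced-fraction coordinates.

T1 reflect across z = 0: (2, -5, 4) → (2, -5, -4); (-5, -4, 3) → (-5, -4, -3)
T2 scale by (1, 3/2, 1): (2, -5, -4) → (2, -15/2, -4); (-5, -4, -3) → (-5, -6, -3)
T3 rotate right-handed about the z-axis with cos θ = 12/13, sin θ = -5/13: (2, -15/2, -4) → (-27/26, -100/13, -4); (-5, -6, -3) → (-90/13, -47/13, -3)
T4 scale by (-2, 1/2, 1/2): (-27/26, -100/13, -4) → (27/13, -50/13, -2); (-90/13, -47/13, -3) → (180/13, -47/26, -3/2)

image vertices: (27/13, -50/13, -2), (180/13, -47/26, -3/2)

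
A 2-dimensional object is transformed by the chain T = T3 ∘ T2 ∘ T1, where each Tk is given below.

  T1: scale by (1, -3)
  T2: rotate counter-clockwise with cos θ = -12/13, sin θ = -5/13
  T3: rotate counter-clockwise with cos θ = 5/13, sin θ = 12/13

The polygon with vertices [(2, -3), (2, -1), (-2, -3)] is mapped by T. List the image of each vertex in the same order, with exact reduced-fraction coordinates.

T1 scale by (1, -3): (2, -3) → (2, 9); (2, -1) → (2, 3); (-2, -3) → (-2, 9)
T2 rotate counter-clockwise with cos θ = -12/13, sin θ = -5/13: (2, 9) → (21/13, -118/13); (2, 3) → (-9/13, -46/13); (-2, 9) → (69/13, -98/13)
T3 rotate counter-clockwise with cos θ = 5/13, sin θ = 12/13: (21/13, -118/13) → (9, -2); (-9/13, -46/13) → (3, -2); (69/13, -98/13) → (9, 2)

image vertices: (9, -2), (3, -2), (9, 2)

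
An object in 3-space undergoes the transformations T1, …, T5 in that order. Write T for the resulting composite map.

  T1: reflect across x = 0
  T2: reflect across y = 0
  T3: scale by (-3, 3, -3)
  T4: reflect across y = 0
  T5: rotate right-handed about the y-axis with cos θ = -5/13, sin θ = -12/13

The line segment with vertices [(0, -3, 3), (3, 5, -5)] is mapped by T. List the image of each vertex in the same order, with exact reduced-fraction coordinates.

image vertices: (108/13, -9, 45/13), (-225/13, 15, 33/13)

T1 reflect across x = 0: (0, -3, 3) → (0, -3, 3); (3, 5, -5) → (-3, 5, -5)
T2 reflect across y = 0: (0, -3, 3) → (0, 3, 3); (-3, 5, -5) → (-3, -5, -5)
T3 scale by (-3, 3, -3): (0, 3, 3) → (0, 9, -9); (-3, -5, -5) → (9, -15, 15)
T4 reflect across y = 0: (0, 9, -9) → (0, -9, -9); (9, -15, 15) → (9, 15, 15)
T5 rotate right-handed about the y-axis with cos θ = -5/13, sin θ = -12/13: (0, -9, -9) → (108/13, -9, 45/13); (9, 15, 15) → (-225/13, 15, 33/13)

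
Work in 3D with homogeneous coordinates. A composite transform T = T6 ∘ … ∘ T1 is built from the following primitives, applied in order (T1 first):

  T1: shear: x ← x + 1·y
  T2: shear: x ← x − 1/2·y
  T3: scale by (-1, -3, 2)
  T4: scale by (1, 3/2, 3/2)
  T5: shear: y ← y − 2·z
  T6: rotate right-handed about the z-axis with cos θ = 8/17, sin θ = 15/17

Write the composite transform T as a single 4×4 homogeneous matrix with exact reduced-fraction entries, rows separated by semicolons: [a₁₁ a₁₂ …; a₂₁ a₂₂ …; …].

T1 = [1 1 0 0; 0 1 0 0; 0 0 1 0; 0 0 0 1]
T2·T1 = [1 1/2 0 0; 0 1 0 0; 0 0 1 0; 0 0 0 1]
T3·…·T1 = [-1 -1/2 0 0; 0 -3 0 0; 0 0 2 0; 0 0 0 1]
T4·…·T1 = [-1 -1/2 0 0; 0 -9/2 0 0; 0 0 3 0; 0 0 0 1]
T5·…·T1 = [-1 -1/2 0 0; 0 -9/2 -6 0; 0 0 3 0; 0 0 0 1]
T6·…·T1 = [-8/17 127/34 90/17 0; -15/17 -87/34 -48/17 0; 0 0 3 0; 0 0 0 1]

T = [-8/17 127/34 90/17 0; -15/17 -87/34 -48/17 0; 0 0 3 0; 0 0 0 1]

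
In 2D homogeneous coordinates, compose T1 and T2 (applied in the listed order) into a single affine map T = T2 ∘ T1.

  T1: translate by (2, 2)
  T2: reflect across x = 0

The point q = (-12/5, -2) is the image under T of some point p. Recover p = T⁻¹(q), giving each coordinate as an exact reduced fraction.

p = (2/5, -4)

T1 = [1 0 2; 0 1 2; 0 0 1]
T2·T1 = [-1 0 -2; 0 1 2; 0 0 1]
det M = -1; M⁻¹ = [-1 0 -2; 0 1 -2; 0 0 1]
M⁻¹ · (-12/5, -2)ᵀ = (2/5, -4)ᵀ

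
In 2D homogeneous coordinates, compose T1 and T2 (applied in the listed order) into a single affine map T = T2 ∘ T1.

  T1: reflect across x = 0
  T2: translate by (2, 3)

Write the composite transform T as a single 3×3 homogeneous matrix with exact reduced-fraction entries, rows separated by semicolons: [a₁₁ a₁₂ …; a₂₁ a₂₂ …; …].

T = [-1 0 2; 0 1 3; 0 0 1]

T1 = [-1 0 0; 0 1 0; 0 0 1]
T2·T1 = [-1 0 2; 0 1 3; 0 0 1]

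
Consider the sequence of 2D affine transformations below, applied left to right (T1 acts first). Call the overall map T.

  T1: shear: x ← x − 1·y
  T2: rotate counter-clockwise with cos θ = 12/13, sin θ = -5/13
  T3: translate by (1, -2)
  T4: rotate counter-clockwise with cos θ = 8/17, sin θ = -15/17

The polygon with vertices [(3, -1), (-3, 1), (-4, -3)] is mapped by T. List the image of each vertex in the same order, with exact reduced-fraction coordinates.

T1 shear: x ← x − 1·y: (3, -1) → (4, -1); (-3, 1) → (-4, 1); (-4, -3) → (-1, -3)
T2 rotate counter-clockwise with cos θ = 12/13, sin θ = -5/13: (4, -1) → (43/13, -32/13); (-4, 1) → (-43/13, 32/13); (-1, -3) → (-27/13, -31/13)
T3 translate by (1, -2): (43/13, -32/13) → (56/13, -58/13); (-43/13, 32/13) → (-30/13, 6/13); (-27/13, -31/13) → (-14/13, -57/13)
T4 rotate counter-clockwise with cos θ = 8/17, sin θ = -15/17: (56/13, -58/13) → (-422/221, -1304/221); (-30/13, 6/13) → (-150/221, 498/221); (-14/13, -57/13) → (-967/221, -246/221)

image vertices: (-422/221, -1304/221), (-150/221, 498/221), (-967/221, -246/221)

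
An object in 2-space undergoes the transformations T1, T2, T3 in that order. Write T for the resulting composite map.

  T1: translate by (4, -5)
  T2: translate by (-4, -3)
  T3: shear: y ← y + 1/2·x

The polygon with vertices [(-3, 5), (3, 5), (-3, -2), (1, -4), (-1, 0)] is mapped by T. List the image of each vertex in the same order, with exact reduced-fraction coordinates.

T1 translate by (4, -5): (-3, 5) → (1, 0); (3, 5) → (7, 0); (-3, -2) → (1, -7); (1, -4) → (5, -9); (-1, 0) → (3, -5)
T2 translate by (-4, -3): (1, 0) → (-3, -3); (7, 0) → (3, -3); (1, -7) → (-3, -10); (5, -9) → (1, -12); (3, -5) → (-1, -8)
T3 shear: y ← y + 1/2·x: (-3, -3) → (-3, -9/2); (3, -3) → (3, -3/2); (-3, -10) → (-3, -23/2); (1, -12) → (1, -23/2); (-1, -8) → (-1, -17/2)

image vertices: (-3, -9/2), (3, -3/2), (-3, -23/2), (1, -23/2), (-1, -17/2)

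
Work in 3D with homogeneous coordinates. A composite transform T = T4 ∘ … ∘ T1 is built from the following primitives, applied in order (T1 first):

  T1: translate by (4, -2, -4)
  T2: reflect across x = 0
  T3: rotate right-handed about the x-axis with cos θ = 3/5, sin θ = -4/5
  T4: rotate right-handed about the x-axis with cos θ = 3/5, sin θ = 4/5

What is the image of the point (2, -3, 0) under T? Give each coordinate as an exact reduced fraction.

T1 translate by (4, -2, -4): (2, -3, 0) → (6, -5, -4)
T2 reflect across x = 0: (6, -5, -4) → (-6, -5, -4)
T3 rotate right-handed about the x-axis with cos θ = 3/5, sin θ = -4/5: (-6, -5, -4) → (-6, -31/5, 8/5)
T4 rotate right-handed about the x-axis with cos θ = 3/5, sin θ = 4/5: (-6, -31/5, 8/5) → (-6, -5, -4)

T(p) = (-6, -5, -4)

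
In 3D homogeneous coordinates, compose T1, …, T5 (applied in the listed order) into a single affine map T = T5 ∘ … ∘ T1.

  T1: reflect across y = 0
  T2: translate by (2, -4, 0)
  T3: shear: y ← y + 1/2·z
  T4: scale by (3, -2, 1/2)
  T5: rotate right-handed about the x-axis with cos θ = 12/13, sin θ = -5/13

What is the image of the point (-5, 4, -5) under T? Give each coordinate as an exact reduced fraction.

T(p) = (-9, 479/26, -135/13)

T1 reflect across y = 0: (-5, 4, -5) → (-5, -4, -5)
T2 translate by (2, -4, 0): (-5, -4, -5) → (-3, -8, -5)
T3 shear: y ← y + 1/2·z: (-3, -8, -5) → (-3, -21/2, -5)
T4 scale by (3, -2, 1/2): (-3, -21/2, -5) → (-9, 21, -5/2)
T5 rotate right-handed about the x-axis with cos θ = 12/13, sin θ = -5/13: (-9, 21, -5/2) → (-9, 479/26, -135/13)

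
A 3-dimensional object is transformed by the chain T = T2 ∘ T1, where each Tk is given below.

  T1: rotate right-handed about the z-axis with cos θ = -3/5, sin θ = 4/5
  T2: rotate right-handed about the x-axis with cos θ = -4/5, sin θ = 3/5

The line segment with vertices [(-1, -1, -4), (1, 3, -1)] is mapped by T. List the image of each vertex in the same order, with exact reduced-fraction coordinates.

image vertices: (7/5, 64/25, 77/25), (-3, 7/5, 1/5)

T1 rotate right-handed about the z-axis with cos θ = -3/5, sin θ = 4/5: (-1, -1, -4) → (7/5, -1/5, -4); (1, 3, -1) → (-3, -1, -1)
T2 rotate right-handed about the x-axis with cos θ = -4/5, sin θ = 3/5: (7/5, -1/5, -4) → (7/5, 64/25, 77/25); (-3, -1, -1) → (-3, 7/5, 1/5)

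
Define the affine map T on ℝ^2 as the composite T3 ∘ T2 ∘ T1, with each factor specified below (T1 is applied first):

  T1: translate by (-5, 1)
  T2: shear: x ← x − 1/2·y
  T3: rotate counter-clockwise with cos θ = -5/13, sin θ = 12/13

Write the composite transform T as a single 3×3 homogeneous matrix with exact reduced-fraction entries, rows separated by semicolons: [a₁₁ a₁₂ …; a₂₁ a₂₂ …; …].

T1 = [1 0 -5; 0 1 1; 0 0 1]
T2·T1 = [1 -1/2 -11/2; 0 1 1; 0 0 1]
T3·…·T1 = [-5/13 -19/26 31/26; 12/13 -11/13 -71/13; 0 0 1]

T = [-5/13 -19/26 31/26; 12/13 -11/13 -71/13; 0 0 1]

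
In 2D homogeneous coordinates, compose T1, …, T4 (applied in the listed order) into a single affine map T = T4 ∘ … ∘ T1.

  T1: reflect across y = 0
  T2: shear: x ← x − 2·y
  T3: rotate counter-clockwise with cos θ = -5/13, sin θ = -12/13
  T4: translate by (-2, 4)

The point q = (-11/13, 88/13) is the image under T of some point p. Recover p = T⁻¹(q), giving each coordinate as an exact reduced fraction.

p = (-3, 0)

T1 = [1 0 0; 0 -1 0; 0 0 1]
T2·T1 = [1 2 0; 0 -1 0; 0 0 1]
T3·…·T1 = [-5/13 -22/13 0; -12/13 -19/13 0; 0 0 1]
T4·…·T1 = [-5/13 -22/13 -2; -12/13 -19/13 4; 0 0 1]
det M = -1; M⁻¹ = [19/13 -22/13 126/13; -12/13 5/13 -44/13; 0 0 1]
M⁻¹ · (-11/13, 88/13)ᵀ = (-3, 0)ᵀ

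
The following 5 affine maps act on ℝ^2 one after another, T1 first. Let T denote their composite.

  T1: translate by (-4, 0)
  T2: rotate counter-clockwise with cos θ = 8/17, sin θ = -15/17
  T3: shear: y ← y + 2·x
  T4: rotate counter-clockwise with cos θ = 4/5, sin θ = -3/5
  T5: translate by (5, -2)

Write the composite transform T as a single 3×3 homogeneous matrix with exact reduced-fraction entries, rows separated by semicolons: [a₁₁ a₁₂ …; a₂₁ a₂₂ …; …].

T1 = [1 0 -4; 0 1 0; 0 0 1]
T2·T1 = [8/17 15/17 -32/17; -15/17 8/17 60/17; 0 0 1]
T3·…·T1 = [8/17 15/17 -32/17; 1/17 38/17 -4/17; 0 0 1]
T4·…·T1 = [7/17 174/85 -28/17; -4/17 107/85 16/17; 0 0 1]
T5·…·T1 = [7/17 174/85 57/17; -4/17 107/85 -18/17; 0 0 1]

T = [7/17 174/85 57/17; -4/17 107/85 -18/17; 0 0 1]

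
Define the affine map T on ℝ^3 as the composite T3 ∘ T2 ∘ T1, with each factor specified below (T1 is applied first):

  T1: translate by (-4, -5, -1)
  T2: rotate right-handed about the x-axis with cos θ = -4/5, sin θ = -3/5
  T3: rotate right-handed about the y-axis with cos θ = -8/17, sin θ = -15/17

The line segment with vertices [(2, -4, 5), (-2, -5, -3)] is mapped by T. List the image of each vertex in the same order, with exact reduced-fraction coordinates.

image vertices: (-1, 48/5, -14/5), (-90/17, 28/5, -818/85)

T1 translate by (-4, -5, -1): (2, -4, 5) → (-2, -9, 4); (-2, -5, -3) → (-6, -10, -4)
T2 rotate right-handed about the x-axis with cos θ = -4/5, sin θ = -3/5: (-2, -9, 4) → (-2, 48/5, 11/5); (-6, -10, -4) → (-6, 28/5, 46/5)
T3 rotate right-handed about the y-axis with cos θ = -8/17, sin θ = -15/17: (-2, 48/5, 11/5) → (-1, 48/5, -14/5); (-6, 28/5, 46/5) → (-90/17, 28/5, -818/85)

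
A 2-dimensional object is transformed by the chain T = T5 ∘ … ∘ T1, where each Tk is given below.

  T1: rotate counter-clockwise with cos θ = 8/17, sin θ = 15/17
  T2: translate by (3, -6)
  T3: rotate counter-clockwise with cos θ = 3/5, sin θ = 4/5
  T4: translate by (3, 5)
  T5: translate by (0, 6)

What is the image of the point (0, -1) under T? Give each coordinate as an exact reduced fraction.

T1 rotate counter-clockwise with cos θ = 8/17, sin θ = 15/17: (0, -1) → (15/17, -8/17)
T2 translate by (3, -6): (15/17, -8/17) → (66/17, -110/17)
T3 rotate counter-clockwise with cos θ = 3/5, sin θ = 4/5: (66/17, -110/17) → (638/85, -66/85)
T4 translate by (3, 5): (638/85, -66/85) → (893/85, 359/85)
T5 translate by (0, 6): (893/85, 359/85) → (893/85, 869/85)

T(p) = (893/85, 869/85)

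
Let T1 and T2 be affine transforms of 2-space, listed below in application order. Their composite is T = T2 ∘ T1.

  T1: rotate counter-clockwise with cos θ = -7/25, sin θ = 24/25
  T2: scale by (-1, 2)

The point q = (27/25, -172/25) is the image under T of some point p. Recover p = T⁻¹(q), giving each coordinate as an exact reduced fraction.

p = (-3, 2)

T1 = [-7/25 -24/25 0; 24/25 -7/25 0; 0 0 1]
T2·T1 = [7/25 24/25 0; 48/25 -14/25 0; 0 0 1]
det M = -2; M⁻¹ = [7/25 12/25 0; 24/25 -7/50 0; 0 0 1]
M⁻¹ · (27/25, -172/25)ᵀ = (-3, 2)ᵀ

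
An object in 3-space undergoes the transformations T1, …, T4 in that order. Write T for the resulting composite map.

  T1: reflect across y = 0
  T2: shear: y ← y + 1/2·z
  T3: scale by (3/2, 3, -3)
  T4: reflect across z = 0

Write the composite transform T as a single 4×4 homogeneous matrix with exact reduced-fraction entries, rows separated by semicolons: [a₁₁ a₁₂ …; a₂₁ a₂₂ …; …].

T = [3/2 0 0 0; 0 -3 3/2 0; 0 0 3 0; 0 0 0 1]

T1 = [1 0 0 0; 0 -1 0 0; 0 0 1 0; 0 0 0 1]
T2·T1 = [1 0 0 0; 0 -1 1/2 0; 0 0 1 0; 0 0 0 1]
T3·…·T1 = [3/2 0 0 0; 0 -3 3/2 0; 0 0 -3 0; 0 0 0 1]
T4·…·T1 = [3/2 0 0 0; 0 -3 3/2 0; 0 0 3 0; 0 0 0 1]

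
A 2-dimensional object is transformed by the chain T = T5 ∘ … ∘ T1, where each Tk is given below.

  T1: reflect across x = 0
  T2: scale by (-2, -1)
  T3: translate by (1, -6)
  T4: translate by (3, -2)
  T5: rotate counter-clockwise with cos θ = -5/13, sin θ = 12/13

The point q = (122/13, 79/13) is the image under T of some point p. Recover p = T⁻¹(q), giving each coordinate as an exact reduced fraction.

T1 = [-1 0 0; 0 1 0; 0 0 1]
T2·T1 = [2 0 0; 0 -1 0; 0 0 1]
T3·…·T1 = [2 0 1; 0 -1 -6; 0 0 1]
T4·…·T1 = [2 0 4; 0 -1 -8; 0 0 1]
T5·…·T1 = [-10/13 12/13 76/13; 24/13 5/13 88/13; 0 0 1]
det M = -2; M⁻¹ = [-5/26 6/13 -2; 12/13 5/13 -8; 0 0 1]
M⁻¹ · (122/13, 79/13)ᵀ = (-1, 3)ᵀ

p = (-1, 3)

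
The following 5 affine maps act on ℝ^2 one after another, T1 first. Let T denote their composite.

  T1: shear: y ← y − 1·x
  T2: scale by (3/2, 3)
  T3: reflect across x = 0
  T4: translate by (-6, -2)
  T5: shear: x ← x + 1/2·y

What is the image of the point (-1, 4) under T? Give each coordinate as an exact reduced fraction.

T1 shear: y ← y − 1·x: (-1, 4) → (-1, 5)
T2 scale by (3/2, 3): (-1, 5) → (-3/2, 15)
T3 reflect across x = 0: (-3/2, 15) → (3/2, 15)
T4 translate by (-6, -2): (3/2, 15) → (-9/2, 13)
T5 shear: x ← x + 1/2·y: (-9/2, 13) → (2, 13)

T(p) = (2, 13)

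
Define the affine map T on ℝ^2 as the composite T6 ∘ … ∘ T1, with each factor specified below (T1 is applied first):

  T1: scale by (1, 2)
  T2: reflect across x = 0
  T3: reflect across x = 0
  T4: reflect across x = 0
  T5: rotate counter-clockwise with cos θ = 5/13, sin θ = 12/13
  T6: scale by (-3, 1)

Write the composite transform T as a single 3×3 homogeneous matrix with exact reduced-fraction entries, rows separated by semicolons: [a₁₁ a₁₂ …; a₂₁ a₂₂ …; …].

T = [15/13 72/13 0; -12/13 10/13 0; 0 0 1]

T1 = [1 0 0; 0 2 0; 0 0 1]
T2·T1 = [-1 0 0; 0 2 0; 0 0 1]
T3·…·T1 = [1 0 0; 0 2 0; 0 0 1]
T4·…·T1 = [-1 0 0; 0 2 0; 0 0 1]
T5·…·T1 = [-5/13 -24/13 0; -12/13 10/13 0; 0 0 1]
T6·…·T1 = [15/13 72/13 0; -12/13 10/13 0; 0 0 1]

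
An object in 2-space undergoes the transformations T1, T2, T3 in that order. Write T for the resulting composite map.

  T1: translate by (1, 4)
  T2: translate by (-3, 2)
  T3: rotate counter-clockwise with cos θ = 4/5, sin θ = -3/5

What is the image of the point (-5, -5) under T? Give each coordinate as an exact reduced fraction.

T(p) = (-5, 5)

T1 translate by (1, 4): (-5, -5) → (-4, -1)
T2 translate by (-3, 2): (-4, -1) → (-7, 1)
T3 rotate counter-clockwise with cos θ = 4/5, sin θ = -3/5: (-7, 1) → (-5, 5)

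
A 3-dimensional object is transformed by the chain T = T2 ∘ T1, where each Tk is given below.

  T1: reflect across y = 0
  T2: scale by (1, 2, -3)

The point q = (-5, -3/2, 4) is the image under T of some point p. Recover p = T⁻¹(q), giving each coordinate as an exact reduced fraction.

T1 = [1 0 0 0; 0 -1 0 0; 0 0 1 0; 0 0 0 1]
T2·T1 = [1 0 0 0; 0 -2 0 0; 0 0 -3 0; 0 0 0 1]
det M = 6; M⁻¹ = [1 0 0 0; 0 -1/2 0 0; 0 0 -1/3 0; 0 0 0 1]
M⁻¹ · (-5, -3/2, 4)ᵀ = (-5, 3/4, -4/3)ᵀ

p = (-5, 3/4, -4/3)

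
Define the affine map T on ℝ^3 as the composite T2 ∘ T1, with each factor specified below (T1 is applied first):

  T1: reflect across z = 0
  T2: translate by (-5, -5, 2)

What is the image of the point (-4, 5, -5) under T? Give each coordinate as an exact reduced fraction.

T(p) = (-9, 0, 7)

T1 reflect across z = 0: (-4, 5, -5) → (-4, 5, 5)
T2 translate by (-5, -5, 2): (-4, 5, 5) → (-9, 0, 7)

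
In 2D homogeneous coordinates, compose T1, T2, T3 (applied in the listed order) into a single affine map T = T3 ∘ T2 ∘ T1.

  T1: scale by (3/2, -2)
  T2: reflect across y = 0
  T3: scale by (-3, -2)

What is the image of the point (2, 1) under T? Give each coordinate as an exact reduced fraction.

T1 scale by (3/2, -2): (2, 1) → (3, -2)
T2 reflect across y = 0: (3, -2) → (3, 2)
T3 scale by (-3, -2): (3, 2) → (-9, -4)

T(p) = (-9, -4)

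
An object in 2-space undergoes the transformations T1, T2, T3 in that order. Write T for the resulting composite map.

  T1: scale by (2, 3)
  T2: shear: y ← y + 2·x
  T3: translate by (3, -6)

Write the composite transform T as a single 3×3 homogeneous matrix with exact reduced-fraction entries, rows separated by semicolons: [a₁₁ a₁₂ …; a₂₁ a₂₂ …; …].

T = [2 0 3; 4 3 -6; 0 0 1]

T1 = [2 0 0; 0 3 0; 0 0 1]
T2·T1 = [2 0 0; 4 3 0; 0 0 1]
T3·…·T1 = [2 0 3; 4 3 -6; 0 0 1]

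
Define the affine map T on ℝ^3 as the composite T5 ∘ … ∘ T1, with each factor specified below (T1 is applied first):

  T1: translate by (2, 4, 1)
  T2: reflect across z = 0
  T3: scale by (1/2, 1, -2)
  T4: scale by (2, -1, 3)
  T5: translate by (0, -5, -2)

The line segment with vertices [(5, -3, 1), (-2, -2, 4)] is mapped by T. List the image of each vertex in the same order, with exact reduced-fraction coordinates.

image vertices: (7, -6, 10), (0, -7, 28)

T1 translate by (2, 4, 1): (5, -3, 1) → (7, 1, 2); (-2, -2, 4) → (0, 2, 5)
T2 reflect across z = 0: (7, 1, 2) → (7, 1, -2); (0, 2, 5) → (0, 2, -5)
T3 scale by (1/2, 1, -2): (7, 1, -2) → (7/2, 1, 4); (0, 2, -5) → (0, 2, 10)
T4 scale by (2, -1, 3): (7/2, 1, 4) → (7, -1, 12); (0, 2, 10) → (0, -2, 30)
T5 translate by (0, -5, -2): (7, -1, 12) → (7, -6, 10); (0, -2, 30) → (0, -7, 28)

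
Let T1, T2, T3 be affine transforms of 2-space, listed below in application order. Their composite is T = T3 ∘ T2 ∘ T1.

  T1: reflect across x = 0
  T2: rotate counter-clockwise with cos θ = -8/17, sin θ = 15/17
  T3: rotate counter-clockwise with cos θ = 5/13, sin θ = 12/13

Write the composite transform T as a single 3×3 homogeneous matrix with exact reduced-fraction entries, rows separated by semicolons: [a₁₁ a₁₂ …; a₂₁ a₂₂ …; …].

T1 = [-1 0 0; 0 1 0; 0 0 1]
T2·T1 = [8/17 -15/17 0; -15/17 -8/17 0; 0 0 1]
T3·…·T1 = [220/221 21/221 0; 21/221 -220/221 0; 0 0 1]

T = [220/221 21/221 0; 21/221 -220/221 0; 0 0 1]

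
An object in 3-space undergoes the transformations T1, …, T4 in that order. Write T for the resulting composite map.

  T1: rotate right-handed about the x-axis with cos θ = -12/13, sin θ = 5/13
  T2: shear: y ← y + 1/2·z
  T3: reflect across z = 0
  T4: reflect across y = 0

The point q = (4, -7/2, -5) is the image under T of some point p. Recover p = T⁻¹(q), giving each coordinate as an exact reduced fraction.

T1 = [1 0 0 0; 0 -12/13 -5/13 0; 0 5/13 -12/13 0; 0 0 0 1]
T2·T1 = [1 0 0 0; 0 -19/26 -11/13 0; 0 5/13 -12/13 0; 0 0 0 1]
T3·…·T1 = [1 0 0 0; 0 -19/26 -11/13 0; 0 -5/13 12/13 0; 0 0 0 1]
T4·…·T1 = [1 0 0 0; 0 19/26 11/13 0; 0 -5/13 12/13 0; 0 0 0 1]
det M = 1; M⁻¹ = [1 0 0 0; 0 12/13 -11/13 0; 0 5/13 19/26 0; 0 0 0 1]
M⁻¹ · (4, -7/2, -5)ᵀ = (4, 1, -5)ᵀ

p = (4, 1, -5)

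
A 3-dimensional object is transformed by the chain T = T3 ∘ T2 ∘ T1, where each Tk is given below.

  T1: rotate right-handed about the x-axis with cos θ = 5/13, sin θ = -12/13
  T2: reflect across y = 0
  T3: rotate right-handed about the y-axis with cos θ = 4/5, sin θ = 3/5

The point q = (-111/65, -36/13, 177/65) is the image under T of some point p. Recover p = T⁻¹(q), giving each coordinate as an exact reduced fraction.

T1 = [1 0 0 0; 0 5/13 12/13 0; 0 -12/13 5/13 0; 0 0 0 1]
T2·T1 = [1 0 0 0; 0 -5/13 -12/13 0; 0 -12/13 5/13 0; 0 0 0 1]
T3·…·T1 = [4/5 -36/65 3/13 0; 0 -5/13 -12/13 0; -3/5 -48/65 4/13 0; 0 0 0 1]
det M = -1; M⁻¹ = [4/5 0 -3/5 0; -36/65 -5/13 -48/65 0; 3/13 -12/13 4/13 0; 0 0 0 1]
M⁻¹ · (-111/65, -36/13, 177/65)ᵀ = (-3, 0, 3)ᵀ

p = (-3, 0, 3)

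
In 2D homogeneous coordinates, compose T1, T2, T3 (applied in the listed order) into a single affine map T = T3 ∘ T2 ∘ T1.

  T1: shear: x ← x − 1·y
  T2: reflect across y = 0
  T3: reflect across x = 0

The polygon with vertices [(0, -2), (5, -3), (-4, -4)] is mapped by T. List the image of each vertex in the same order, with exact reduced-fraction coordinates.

image vertices: (-2, 2), (-8, 3), (0, 4)

T1 shear: x ← x − 1·y: (0, -2) → (2, -2); (5, -3) → (8, -3); (-4, -4) → (0, -4)
T2 reflect across y = 0: (2, -2) → (2, 2); (8, -3) → (8, 3); (0, -4) → (0, 4)
T3 reflect across x = 0: (2, 2) → (-2, 2); (8, 3) → (-8, 3); (0, 4) → (0, 4)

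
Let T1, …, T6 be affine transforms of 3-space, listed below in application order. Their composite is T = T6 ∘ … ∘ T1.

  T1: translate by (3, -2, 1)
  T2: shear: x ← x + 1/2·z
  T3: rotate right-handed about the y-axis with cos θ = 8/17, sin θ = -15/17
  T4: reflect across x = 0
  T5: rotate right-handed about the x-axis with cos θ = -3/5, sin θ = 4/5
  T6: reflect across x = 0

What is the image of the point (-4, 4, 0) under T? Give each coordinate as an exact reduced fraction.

T(p) = (-19/17, -104/85, 269/170)

T1 translate by (3, -2, 1): (-4, 4, 0) → (-1, 2, 1)
T2 shear: x ← x + 1/2·z: (-1, 2, 1) → (-1/2, 2, 1)
T3 rotate right-handed about the y-axis with cos θ = 8/17, sin θ = -15/17: (-1/2, 2, 1) → (-19/17, 2, 1/34)
T4 reflect across x = 0: (-19/17, 2, 1/34) → (19/17, 2, 1/34)
T5 rotate right-handed about the x-axis with cos θ = -3/5, sin θ = 4/5: (19/17, 2, 1/34) → (19/17, -104/85, 269/170)
T6 reflect across x = 0: (19/17, -104/85, 269/170) → (-19/17, -104/85, 269/170)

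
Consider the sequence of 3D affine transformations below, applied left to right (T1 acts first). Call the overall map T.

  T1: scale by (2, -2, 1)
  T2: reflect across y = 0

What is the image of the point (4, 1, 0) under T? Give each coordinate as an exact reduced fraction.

T(p) = (8, 2, 0)

T1 scale by (2, -2, 1): (4, 1, 0) → (8, -2, 0)
T2 reflect across y = 0: (8, -2, 0) → (8, 2, 0)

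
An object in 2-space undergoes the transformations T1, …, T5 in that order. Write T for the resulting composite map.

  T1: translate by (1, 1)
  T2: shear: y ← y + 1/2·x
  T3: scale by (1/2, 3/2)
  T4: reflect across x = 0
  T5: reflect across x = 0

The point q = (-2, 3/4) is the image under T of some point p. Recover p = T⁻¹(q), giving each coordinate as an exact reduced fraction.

T1 = [1 0 1; 0 1 1; 0 0 1]
T2·T1 = [1 0 1; 1/2 1 3/2; 0 0 1]
T3·…·T1 = [1/2 0 1/2; 3/4 3/2 9/4; 0 0 1]
T4·…·T1 = [-1/2 0 -1/2; 3/4 3/2 9/4; 0 0 1]
T5·…·T1 = [1/2 0 1/2; 3/4 3/2 9/4; 0 0 1]
det M = 3/4; M⁻¹ = [2 0 -1; -1 2/3 -1; 0 0 1]
M⁻¹ · (-2, 3/4)ᵀ = (-5, 3/2)ᵀ

p = (-5, 3/2)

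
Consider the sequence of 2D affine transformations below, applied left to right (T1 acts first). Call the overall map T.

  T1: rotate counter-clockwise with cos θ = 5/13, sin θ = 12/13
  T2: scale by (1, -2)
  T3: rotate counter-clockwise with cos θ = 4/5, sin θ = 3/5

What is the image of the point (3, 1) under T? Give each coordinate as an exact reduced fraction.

T1 rotate counter-clockwise with cos θ = 5/13, sin θ = 12/13: (3, 1) → (3/13, 41/13)
T2 scale by (1, -2): (3/13, 41/13) → (3/13, -82/13)
T3 rotate counter-clockwise with cos θ = 4/5, sin θ = 3/5: (3/13, -82/13) → (258/65, -319/65)

T(p) = (258/65, -319/65)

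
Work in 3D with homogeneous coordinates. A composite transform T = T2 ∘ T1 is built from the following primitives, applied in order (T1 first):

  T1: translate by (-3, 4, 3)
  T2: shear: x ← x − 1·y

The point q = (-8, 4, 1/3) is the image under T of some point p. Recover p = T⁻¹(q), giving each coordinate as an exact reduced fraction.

p = (-1, 0, -8/3)

T1 = [1 0 0 -3; 0 1 0 4; 0 0 1 3; 0 0 0 1]
T2·T1 = [1 -1 0 -7; 0 1 0 4; 0 0 1 3; 0 0 0 1]
det M = 1; M⁻¹ = [1 1 0 3; 0 1 0 -4; 0 0 1 -3; 0 0 0 1]
M⁻¹ · (-8, 4, 1/3)ᵀ = (-1, 0, -8/3)ᵀ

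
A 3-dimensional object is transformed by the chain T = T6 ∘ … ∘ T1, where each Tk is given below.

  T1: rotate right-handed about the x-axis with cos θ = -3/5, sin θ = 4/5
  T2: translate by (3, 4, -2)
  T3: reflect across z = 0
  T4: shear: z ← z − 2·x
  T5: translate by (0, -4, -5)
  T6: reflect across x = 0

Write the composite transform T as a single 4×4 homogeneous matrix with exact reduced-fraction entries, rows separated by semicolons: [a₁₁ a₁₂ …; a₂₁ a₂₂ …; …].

T1 = [1 0 0 0; 0 -3/5 -4/5 0; 0 4/5 -3/5 0; 0 0 0 1]
T2·T1 = [1 0 0 3; 0 -3/5 -4/5 4; 0 4/5 -3/5 -2; 0 0 0 1]
T3·…·T1 = [1 0 0 3; 0 -3/5 -4/5 4; 0 -4/5 3/5 2; 0 0 0 1]
T4·…·T1 = [1 0 0 3; 0 -3/5 -4/5 4; -2 -4/5 3/5 -4; 0 0 0 1]
T5·…·T1 = [1 0 0 3; 0 -3/5 -4/5 0; -2 -4/5 3/5 -9; 0 0 0 1]
T6·…·T1 = [-1 0 0 -3; 0 -3/5 -4/5 0; -2 -4/5 3/5 -9; 0 0 0 1]

T = [-1 0 0 -3; 0 -3/5 -4/5 0; -2 -4/5 3/5 -9; 0 0 0 1]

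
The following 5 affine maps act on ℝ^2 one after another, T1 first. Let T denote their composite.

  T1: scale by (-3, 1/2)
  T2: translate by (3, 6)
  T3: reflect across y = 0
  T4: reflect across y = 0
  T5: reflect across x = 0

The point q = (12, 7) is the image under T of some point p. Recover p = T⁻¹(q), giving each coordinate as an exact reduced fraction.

T1 = [-3 0 0; 0 1/2 0; 0 0 1]
T2·T1 = [-3 0 3; 0 1/2 6; 0 0 1]
T3·…·T1 = [-3 0 3; 0 -1/2 -6; 0 0 1]
T4·…·T1 = [-3 0 3; 0 1/2 6; 0 0 1]
T5·…·T1 = [3 0 -3; 0 1/2 6; 0 0 1]
det M = 3/2; M⁻¹ = [1/3 0 1; 0 2 -12; 0 0 1]
M⁻¹ · (12, 7)ᵀ = (5, 2)ᵀ

p = (5, 2)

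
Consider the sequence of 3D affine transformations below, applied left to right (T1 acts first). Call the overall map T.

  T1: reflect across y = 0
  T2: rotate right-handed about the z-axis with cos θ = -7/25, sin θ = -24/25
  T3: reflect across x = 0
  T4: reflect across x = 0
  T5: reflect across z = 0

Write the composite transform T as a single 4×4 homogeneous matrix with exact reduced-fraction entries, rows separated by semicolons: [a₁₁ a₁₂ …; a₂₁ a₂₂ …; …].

T1 = [1 0 0 0; 0 -1 0 0; 0 0 1 0; 0 0 0 1]
T2·T1 = [-7/25 -24/25 0 0; -24/25 7/25 0 0; 0 0 1 0; 0 0 0 1]
T3·…·T1 = [7/25 24/25 0 0; -24/25 7/25 0 0; 0 0 1 0; 0 0 0 1]
T4·…·T1 = [-7/25 -24/25 0 0; -24/25 7/25 0 0; 0 0 1 0; 0 0 0 1]
T5·…·T1 = [-7/25 -24/25 0 0; -24/25 7/25 0 0; 0 0 -1 0; 0 0 0 1]

T = [-7/25 -24/25 0 0; -24/25 7/25 0 0; 0 0 -1 0; 0 0 0 1]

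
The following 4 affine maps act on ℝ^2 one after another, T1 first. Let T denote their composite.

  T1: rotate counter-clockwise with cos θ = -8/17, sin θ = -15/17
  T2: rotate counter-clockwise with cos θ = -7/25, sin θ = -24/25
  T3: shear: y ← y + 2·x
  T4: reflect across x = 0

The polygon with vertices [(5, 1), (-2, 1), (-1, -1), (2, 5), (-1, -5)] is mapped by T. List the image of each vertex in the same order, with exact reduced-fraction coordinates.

image vertices: (1817/425, -2453/425), (-311/425, -276/425), (-601/425, 1209/425), (2093/425, -5112/425), (-1789/425, 4801/425)

T1 rotate counter-clockwise with cos θ = -8/17, sin θ = -15/17: (5, 1) → (-25/17, -83/17); (-2, 1) → (31/17, 22/17); (-1, -1) → (-7/17, 23/17); (2, 5) → (59/17, -70/17); (-1, -5) → (-67/17, 55/17)
T2 rotate counter-clockwise with cos θ = -7/25, sin θ = -24/25: (-25/17, -83/17) → (-1817/425, 1181/425); (31/17, 22/17) → (311/425, -898/425); (-7/17, 23/17) → (601/425, 7/425); (59/17, -70/17) → (-2093/425, -926/425); (-67/17, 55/17) → (1789/425, 1223/425)
T3 shear: y ← y + 2·x: (-1817/425, 1181/425) → (-1817/425, -2453/425); (311/425, -898/425) → (311/425, -276/425); (601/425, 7/425) → (601/425, 1209/425); (-2093/425, -926/425) → (-2093/425, -5112/425); (1789/425, 1223/425) → (1789/425, 4801/425)
T4 reflect across x = 0: (-1817/425, -2453/425) → (1817/425, -2453/425); (311/425, -276/425) → (-311/425, -276/425); (601/425, 1209/425) → (-601/425, 1209/425); (-2093/425, -5112/425) → (2093/425, -5112/425); (1789/425, 4801/425) → (-1789/425, 4801/425)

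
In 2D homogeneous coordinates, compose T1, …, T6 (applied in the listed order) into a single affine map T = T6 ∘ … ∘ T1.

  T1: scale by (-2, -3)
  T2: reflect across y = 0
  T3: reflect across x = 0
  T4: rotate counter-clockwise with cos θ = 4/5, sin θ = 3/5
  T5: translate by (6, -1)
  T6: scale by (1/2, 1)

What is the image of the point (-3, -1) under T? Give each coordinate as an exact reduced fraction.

T1 scale by (-2, -3): (-3, -1) → (6, 3)
T2 reflect across y = 0: (6, 3) → (6, -3)
T3 reflect across x = 0: (6, -3) → (-6, -3)
T4 rotate counter-clockwise with cos θ = 4/5, sin θ = 3/5: (-6, -3) → (-3, -6)
T5 translate by (6, -1): (-3, -6) → (3, -7)
T6 scale by (1/2, 1): (3, -7) → (3/2, -7)

T(p) = (3/2, -7)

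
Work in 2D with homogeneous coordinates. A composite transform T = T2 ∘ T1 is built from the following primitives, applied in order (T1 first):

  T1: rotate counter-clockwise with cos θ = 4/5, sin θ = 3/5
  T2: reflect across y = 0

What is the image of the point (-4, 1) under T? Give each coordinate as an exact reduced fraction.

T(p) = (-19/5, 8/5)

T1 rotate counter-clockwise with cos θ = 4/5, sin θ = 3/5: (-4, 1) → (-19/5, -8/5)
T2 reflect across y = 0: (-19/5, -8/5) → (-19/5, 8/5)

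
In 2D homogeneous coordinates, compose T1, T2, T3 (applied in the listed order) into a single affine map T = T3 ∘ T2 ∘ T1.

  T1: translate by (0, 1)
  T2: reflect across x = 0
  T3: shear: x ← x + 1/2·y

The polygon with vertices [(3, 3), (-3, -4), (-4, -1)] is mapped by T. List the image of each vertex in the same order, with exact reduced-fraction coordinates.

image vertices: (-1, 4), (3/2, -3), (4, 0)

T1 translate by (0, 1): (3, 3) → (3, 4); (-3, -4) → (-3, -3); (-4, -1) → (-4, 0)
T2 reflect across x = 0: (3, 4) → (-3, 4); (-3, -3) → (3, -3); (-4, 0) → (4, 0)
T3 shear: x ← x + 1/2·y: (-3, 4) → (-1, 4); (3, -3) → (3/2, -3); (4, 0) → (4, 0)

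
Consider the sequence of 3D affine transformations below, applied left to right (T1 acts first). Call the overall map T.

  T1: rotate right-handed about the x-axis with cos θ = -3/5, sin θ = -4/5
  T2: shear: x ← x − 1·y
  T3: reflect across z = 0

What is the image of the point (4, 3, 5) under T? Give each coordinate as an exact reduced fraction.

T(p) = (9/5, 11/5, 27/5)

T1 rotate right-handed about the x-axis with cos θ = -3/5, sin θ = -4/5: (4, 3, 5) → (4, 11/5, -27/5)
T2 shear: x ← x − 1·y: (4, 11/5, -27/5) → (9/5, 11/5, -27/5)
T3 reflect across z = 0: (9/5, 11/5, -27/5) → (9/5, 11/5, 27/5)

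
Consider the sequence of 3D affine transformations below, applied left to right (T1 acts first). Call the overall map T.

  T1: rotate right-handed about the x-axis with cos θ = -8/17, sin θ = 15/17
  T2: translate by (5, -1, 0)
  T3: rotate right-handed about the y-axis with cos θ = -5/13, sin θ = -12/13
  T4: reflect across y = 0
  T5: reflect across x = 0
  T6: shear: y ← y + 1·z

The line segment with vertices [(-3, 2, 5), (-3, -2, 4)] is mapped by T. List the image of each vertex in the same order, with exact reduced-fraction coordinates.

T1 rotate right-handed about the x-axis with cos θ = -8/17, sin θ = 15/17: (-3, 2, 5) → (-3, -91/17, -10/17); (-3, -2, 4) → (-3, -44/17, -62/17)
T2 translate by (5, -1, 0): (-3, -91/17, -10/17) → (2, -108/17, -10/17); (-3, -44/17, -62/17) → (2, -61/17, -62/17)
T3 rotate right-handed about the y-axis with cos θ = -5/13, sin θ = -12/13: (2, -108/17, -10/17) → (-50/221, -108/17, 458/221); (2, -61/17, -62/17) → (574/221, -61/17, 718/221)
T4 reflect across y = 0: (-50/221, -108/17, 458/221) → (-50/221, 108/17, 458/221); (574/221, -61/17, 718/221) → (574/221, 61/17, 718/221)
T5 reflect across x = 0: (-50/221, 108/17, 458/221) → (50/221, 108/17, 458/221); (574/221, 61/17, 718/221) → (-574/221, 61/17, 718/221)
T6 shear: y ← y + 1·z: (50/221, 108/17, 458/221) → (50/221, 1862/221, 458/221); (-574/221, 61/17, 718/221) → (-574/221, 1511/221, 718/221)

image vertices: (50/221, 1862/221, 458/221), (-574/221, 1511/221, 718/221)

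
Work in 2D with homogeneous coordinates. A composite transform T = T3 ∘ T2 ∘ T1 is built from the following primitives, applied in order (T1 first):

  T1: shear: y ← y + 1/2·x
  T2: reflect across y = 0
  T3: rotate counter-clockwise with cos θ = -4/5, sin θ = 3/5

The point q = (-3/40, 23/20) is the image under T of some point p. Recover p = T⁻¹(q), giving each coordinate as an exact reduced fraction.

T1 = [1 0 0; 1/2 1 0; 0 0 1]
T2·T1 = [1 0 0; -1/2 -1 0; 0 0 1]
T3·…·T1 = [-1/2 3/5 0; 1 4/5 0; 0 0 1]
det M = -1; M⁻¹ = [-4/5 3/5 0; 1 1/2 0; 0 0 1]
M⁻¹ · (-3/40, 23/20)ᵀ = (3/4, 1/2)ᵀ

p = (3/4, 1/2)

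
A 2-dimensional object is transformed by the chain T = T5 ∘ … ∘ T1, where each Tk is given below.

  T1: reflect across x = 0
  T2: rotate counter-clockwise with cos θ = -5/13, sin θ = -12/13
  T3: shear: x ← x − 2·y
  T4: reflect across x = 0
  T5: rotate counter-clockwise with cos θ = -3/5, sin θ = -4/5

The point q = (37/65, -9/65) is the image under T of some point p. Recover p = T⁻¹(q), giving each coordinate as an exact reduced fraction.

T1 = [-1 0 0; 0 1 0; 0 0 1]
T2·T1 = [5/13 12/13 0; 12/13 -5/13 0; 0 0 1]
T3·…·T1 = [-19/13 22/13 0; 12/13 -5/13 0; 0 0 1]
T4·…·T1 = [19/13 -22/13 0; 12/13 -5/13 0; 0 0 1]
T5·…·T1 = [-9/65 46/65 0; -112/65 103/65 0; 0 0 1]
det M = 1; M⁻¹ = [103/65 -46/65 0; 112/65 -9/65 0; 0 0 1]
M⁻¹ · (37/65, -9/65)ᵀ = (1, 1)ᵀ

p = (1, 1)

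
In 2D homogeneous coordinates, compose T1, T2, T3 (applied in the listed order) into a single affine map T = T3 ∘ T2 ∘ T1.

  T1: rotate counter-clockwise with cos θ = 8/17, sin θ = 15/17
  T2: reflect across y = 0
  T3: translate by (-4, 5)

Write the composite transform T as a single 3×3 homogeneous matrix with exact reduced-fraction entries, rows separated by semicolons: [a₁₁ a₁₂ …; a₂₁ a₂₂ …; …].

T = [8/17 -15/17 -4; -15/17 -8/17 5; 0 0 1]

T1 = [8/17 -15/17 0; 15/17 8/17 0; 0 0 1]
T2·T1 = [8/17 -15/17 0; -15/17 -8/17 0; 0 0 1]
T3·…·T1 = [8/17 -15/17 -4; -15/17 -8/17 5; 0 0 1]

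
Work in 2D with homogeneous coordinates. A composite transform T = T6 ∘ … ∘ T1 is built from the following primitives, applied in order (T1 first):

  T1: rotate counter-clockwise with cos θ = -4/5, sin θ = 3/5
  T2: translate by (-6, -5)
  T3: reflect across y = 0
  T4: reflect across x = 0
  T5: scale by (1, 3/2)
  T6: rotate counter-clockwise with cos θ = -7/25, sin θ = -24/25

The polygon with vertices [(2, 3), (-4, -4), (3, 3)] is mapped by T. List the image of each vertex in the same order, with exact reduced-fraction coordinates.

image vertices: (787/125, -2907/250), (742/125, -537/250), (651/125, -1518/125)

T1 rotate counter-clockwise with cos θ = -4/5, sin θ = 3/5: (2, 3) → (-17/5, -6/5); (-4, -4) → (28/5, 4/5); (3, 3) → (-21/5, -3/5)
T2 translate by (-6, -5): (-17/5, -6/5) → (-47/5, -31/5); (28/5, 4/5) → (-2/5, -21/5); (-21/5, -3/5) → (-51/5, -28/5)
T3 reflect across y = 0: (-47/5, -31/5) → (-47/5, 31/5); (-2/5, -21/5) → (-2/5, 21/5); (-51/5, -28/5) → (-51/5, 28/5)
T4 reflect across x = 0: (-47/5, 31/5) → (47/5, 31/5); (-2/5, 21/5) → (2/5, 21/5); (-51/5, 28/5) → (51/5, 28/5)
T5 scale by (1, 3/2): (47/5, 31/5) → (47/5, 93/10); (2/5, 21/5) → (2/5, 63/10); (51/5, 28/5) → (51/5, 42/5)
T6 rotate counter-clockwise with cos θ = -7/25, sin θ = -24/25: (47/5, 93/10) → (787/125, -2907/250); (2/5, 63/10) → (742/125, -537/250); (51/5, 42/5) → (651/125, -1518/125)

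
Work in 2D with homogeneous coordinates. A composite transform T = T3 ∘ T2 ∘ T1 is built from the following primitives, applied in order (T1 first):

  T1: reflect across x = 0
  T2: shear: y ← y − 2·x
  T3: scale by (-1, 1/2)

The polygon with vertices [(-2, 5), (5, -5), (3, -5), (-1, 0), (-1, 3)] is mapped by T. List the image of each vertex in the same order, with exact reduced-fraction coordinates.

image vertices: (-2, 1/2), (5, 5/2), (3, 1/2), (-1, -1), (-1, 1/2)

T1 reflect across x = 0: (-2, 5) → (2, 5); (5, -5) → (-5, -5); (3, -5) → (-3, -5); (-1, 0) → (1, 0); (-1, 3) → (1, 3)
T2 shear: y ← y − 2·x: (2, 5) → (2, 1); (-5, -5) → (-5, 5); (-3, -5) → (-3, 1); (1, 0) → (1, -2); (1, 3) → (1, 1)
T3 scale by (-1, 1/2): (2, 1) → (-2, 1/2); (-5, 5) → (5, 5/2); (-3, 1) → (3, 1/2); (1, -2) → (-1, -1); (1, 1) → (-1, 1/2)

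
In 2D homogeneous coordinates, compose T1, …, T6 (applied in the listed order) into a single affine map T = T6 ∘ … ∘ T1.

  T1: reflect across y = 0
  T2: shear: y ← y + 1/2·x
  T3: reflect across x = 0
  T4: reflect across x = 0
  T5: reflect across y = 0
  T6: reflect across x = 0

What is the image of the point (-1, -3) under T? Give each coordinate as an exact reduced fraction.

T1 reflect across y = 0: (-1, -3) → (-1, 3)
T2 shear: y ← y + 1/2·x: (-1, 3) → (-1, 5/2)
T3 reflect across x = 0: (-1, 5/2) → (1, 5/2)
T4 reflect across x = 0: (1, 5/2) → (-1, 5/2)
T5 reflect across y = 0: (-1, 5/2) → (-1, -5/2)
T6 reflect across x = 0: (-1, -5/2) → (1, -5/2)

T(p) = (1, -5/2)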